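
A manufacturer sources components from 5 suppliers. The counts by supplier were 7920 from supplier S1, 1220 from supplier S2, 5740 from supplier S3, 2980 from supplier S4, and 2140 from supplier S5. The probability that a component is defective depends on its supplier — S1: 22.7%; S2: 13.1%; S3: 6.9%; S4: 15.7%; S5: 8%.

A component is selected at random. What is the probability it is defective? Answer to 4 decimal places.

0.1496

Total: 7920 + 1220 + 5740 + 2980 + 2140 = 20000.
P(S1) = 7920/20000 = 0.396. P(S2) = 1220/20000 = 0.061. P(S3) = 5740/20000 = 0.287. P(S4) = 2980/20000 = 0.149. P(S5) = 2140/20000 = 0.107.
P(D) = P(D|S1)·P(S1) + P(D|S2)·P(S2) + P(D|S3)·P(S3) + P(D|S4)·P(S4) + P(D|S5)·P(S5)
      = 0.227·0.396 + 0.131·0.061 + 0.069·0.287 + 0.157·0.149 + 0.08·0.107
      = 0.089892 + 0.007991 + 0.019803 + 0.023393 + 0.00856 = 0.149639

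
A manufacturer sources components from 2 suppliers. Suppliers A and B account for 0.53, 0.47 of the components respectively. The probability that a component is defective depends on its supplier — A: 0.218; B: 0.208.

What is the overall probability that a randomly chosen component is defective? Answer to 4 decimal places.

0.2133

P(D) = P(D|A)·P(A) + P(D|B)·P(B)
      = 0.218·0.53 + 0.208·0.47
      = 0.11554 + 0.09776 = 0.2133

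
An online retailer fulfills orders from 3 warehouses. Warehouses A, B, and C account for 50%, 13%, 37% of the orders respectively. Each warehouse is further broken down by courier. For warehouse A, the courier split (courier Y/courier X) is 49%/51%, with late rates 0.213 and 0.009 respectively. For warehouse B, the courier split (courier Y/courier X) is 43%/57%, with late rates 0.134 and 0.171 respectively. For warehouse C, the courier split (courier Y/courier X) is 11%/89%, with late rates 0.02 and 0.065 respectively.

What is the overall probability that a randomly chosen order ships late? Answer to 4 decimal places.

P(L|A) = 0.49·0.213 + 0.51·0.009 = 0.10437 + 0.00459 = 0.10896
P(L|B) = 0.43·0.134 + 0.57·0.171 = 0.05762 + 0.09747 = 0.15509
P(L|C) = 0.11·0.02 + 0.89·0.065 = 0.0022 + 0.05785 = 0.06005
By total probability over the outer partition,
P(L) = 0.5·0.10896 + 0.13·0.15509 + 0.37·0.06005
      = 0.05448 + 0.0201617 + 0.0222185 = 0.0968602

P(L) ≈ 0.0969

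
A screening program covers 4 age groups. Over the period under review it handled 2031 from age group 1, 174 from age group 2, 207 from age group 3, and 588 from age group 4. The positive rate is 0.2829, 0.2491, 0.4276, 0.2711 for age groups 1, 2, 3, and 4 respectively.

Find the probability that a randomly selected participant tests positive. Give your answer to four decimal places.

Total: 2031 + 174 + 207 + 588 = 3000.
P(1) = 2031/3000 = 0.677. P(2) = 174/3000 = 0.058. P(3) = 207/3000 = 0.069. P(4) = 588/3000 = 0.196.
P(T) = P(T|1)·P(1) + P(T|2)·P(2) + P(T|3)·P(3) + P(T|4)·P(4)
      = 0.2829·0.677 + 0.2491·0.058 + 0.4276·0.069 + 0.2711·0.196
      = 0.1915233 + 0.0144478 + 0.0295044 + 0.0531356 = 0.2886111

P(T) ≈ 0.2886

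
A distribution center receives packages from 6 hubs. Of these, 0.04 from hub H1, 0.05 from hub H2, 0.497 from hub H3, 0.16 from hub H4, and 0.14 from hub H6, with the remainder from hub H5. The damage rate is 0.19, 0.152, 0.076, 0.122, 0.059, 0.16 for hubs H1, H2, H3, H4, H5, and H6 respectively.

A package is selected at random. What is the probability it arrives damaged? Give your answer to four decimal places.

P(D) ≈ 0.1016

P(H5) = 1 − (0.04 + 0.05 + 0.497 + 0.16 + 0.14) = 0.113.
P(D) = P(D|H1)·P(H1) + P(D|H2)·P(H2) + P(D|H3)·P(H3) + P(D|H4)·P(H4) + P(D|H5)·P(H5) + P(D|H6)·P(H6)
      = 0.19·0.04 + 0.152·0.05 + 0.076·0.497 + 0.122·0.16 + 0.059·0.113 + 0.16·0.14
      = 0.0076 + 0.0076 + 0.037772 + 0.01952 + 0.006667 + 0.0224 = 0.101559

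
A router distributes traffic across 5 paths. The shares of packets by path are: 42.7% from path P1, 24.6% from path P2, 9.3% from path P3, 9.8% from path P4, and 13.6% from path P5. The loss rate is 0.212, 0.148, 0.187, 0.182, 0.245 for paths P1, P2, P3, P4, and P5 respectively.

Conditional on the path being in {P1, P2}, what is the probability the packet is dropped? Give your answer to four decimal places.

0.1886

Let S = {P1, P2}.
P(S) = 0.427 + 0.246 = 0.673.
P(L ∩ S) = 0.212·0.427 + 0.148·0.246 = 0.090524 + 0.036408 = 0.126932.
P(L | S) = 0.126932 / 0.673 = 0.188606…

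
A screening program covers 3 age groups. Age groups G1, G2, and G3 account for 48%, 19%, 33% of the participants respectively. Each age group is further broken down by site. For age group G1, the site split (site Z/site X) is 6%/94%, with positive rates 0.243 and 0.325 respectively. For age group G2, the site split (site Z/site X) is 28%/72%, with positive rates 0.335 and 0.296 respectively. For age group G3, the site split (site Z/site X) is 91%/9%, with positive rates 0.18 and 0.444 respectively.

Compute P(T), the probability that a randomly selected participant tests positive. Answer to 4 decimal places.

P(T) ≈ 0.2792

P(T|G1) = 0.06·0.243 + 0.94·0.325 = 0.01458 + 0.3055 = 0.32008
P(T|G2) = 0.28·0.335 + 0.72·0.296 = 0.0938 + 0.21312 = 0.30692
P(T|G3) = 0.91·0.18 + 0.09·0.444 = 0.1638 + 0.03996 = 0.20376
By total probability over the outer partition,
P(T) = 0.48·0.32008 + 0.19·0.30692 + 0.33·0.20376
      = 0.1536384 + 0.0583148 + 0.0672408 = 0.279194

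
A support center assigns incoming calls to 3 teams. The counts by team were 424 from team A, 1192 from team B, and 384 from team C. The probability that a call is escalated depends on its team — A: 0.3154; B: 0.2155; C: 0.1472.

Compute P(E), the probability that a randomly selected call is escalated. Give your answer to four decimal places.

0.2236

Total: 424 + 1192 + 384 = 2000.
P(A) = 424/2000 = 0.212. P(B) = 1192/2000 = 0.596. P(C) = 384/2000 = 0.192.
P(E) = P(E|A)·P(A) + P(E|B)·P(B) + P(E|C)·P(C)
      = 0.3154·0.212 + 0.2155·0.596 + 0.1472·0.192
      = 0.0668648 + 0.128438 + 0.0282624 = 0.2235652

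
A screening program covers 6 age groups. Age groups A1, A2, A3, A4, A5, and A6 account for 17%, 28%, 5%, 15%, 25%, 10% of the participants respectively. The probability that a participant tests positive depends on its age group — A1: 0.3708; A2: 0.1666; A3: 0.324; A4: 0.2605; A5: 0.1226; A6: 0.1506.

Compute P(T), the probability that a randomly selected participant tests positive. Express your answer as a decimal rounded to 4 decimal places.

0.2107

By the law of total probability,
P(T) = P(T|A1)·P(A1) + P(T|A2)·P(A2) + P(T|A3)·P(A3) + P(T|A4)·P(A4) + P(T|A5)·P(A5) + P(T|A6)·P(A6)
      = 0.3708·0.17 + 0.1666·0.28 + 0.324·0.05 + 0.2605·0.15 + 0.1226·0.25 + 0.1506·0.1
      = 0.063036 + 0.046648 + 0.0162 + 0.039075 + 0.03065 + 0.01506 = 0.210669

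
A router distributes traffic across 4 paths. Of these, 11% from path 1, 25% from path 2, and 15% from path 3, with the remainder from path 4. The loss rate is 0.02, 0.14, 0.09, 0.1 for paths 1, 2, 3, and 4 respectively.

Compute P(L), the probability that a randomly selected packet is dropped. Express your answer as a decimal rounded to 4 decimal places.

P(4) = 1 − (0.11 + 0.25 + 0.15) = 0.49.
Using total probability over the partition,
P(L) = P(L|1)·P(1) + P(L|2)·P(2) + P(L|3)·P(3) + P(L|4)·P(4)
      = 0.02·0.11 + 0.14·0.25 + 0.09·0.15 + 0.1·0.49
      = 0.0022 + 0.035 + 0.0135 + 0.049 = 0.0997

0.0997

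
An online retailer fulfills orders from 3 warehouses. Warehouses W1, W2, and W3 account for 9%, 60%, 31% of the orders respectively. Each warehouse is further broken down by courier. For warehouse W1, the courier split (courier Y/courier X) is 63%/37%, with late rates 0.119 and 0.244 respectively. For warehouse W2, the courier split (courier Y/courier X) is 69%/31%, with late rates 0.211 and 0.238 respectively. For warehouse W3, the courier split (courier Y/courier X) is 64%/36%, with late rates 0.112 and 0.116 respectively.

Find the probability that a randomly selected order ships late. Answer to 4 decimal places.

P(L|W1) = 0.63·0.119 + 0.37·0.244 = 0.07497 + 0.09028 = 0.16525
P(L|W2) = 0.69·0.211 + 0.31·0.238 = 0.14559 + 0.07378 = 0.21937
P(L|W3) = 0.64·0.112 + 0.36·0.116 = 0.07168 + 0.04176 = 0.11344
By total probability over the outer partition,
P(L) = 0.09·0.16525 + 0.6·0.21937 + 0.31·0.11344
      = 0.0148725 + 0.131622 + 0.0351664 = 0.1816609

0.1817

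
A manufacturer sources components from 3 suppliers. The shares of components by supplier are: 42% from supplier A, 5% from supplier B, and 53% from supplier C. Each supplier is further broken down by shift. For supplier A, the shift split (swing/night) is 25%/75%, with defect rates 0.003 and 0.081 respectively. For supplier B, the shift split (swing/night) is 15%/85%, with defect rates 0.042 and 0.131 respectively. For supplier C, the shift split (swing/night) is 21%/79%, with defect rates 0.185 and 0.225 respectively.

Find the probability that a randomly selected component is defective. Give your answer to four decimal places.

P(D) ≈ 0.1465

P(D|A) = 0.25·0.003 + 0.75·0.081 = 0.00075 + 0.06075 = 0.0615
P(D|B) = 0.15·0.042 + 0.85·0.131 = 0.0063 + 0.11135 = 0.11765
P(D|C) = 0.21·0.185 + 0.79·0.225 = 0.03885 + 0.17775 = 0.2166
By total probability over the outer partition,
P(D) = 0.42·0.0615 + 0.05·0.11765 + 0.53·0.2166
      = 0.02583 + 0.0058825 + 0.114798 = 0.1465105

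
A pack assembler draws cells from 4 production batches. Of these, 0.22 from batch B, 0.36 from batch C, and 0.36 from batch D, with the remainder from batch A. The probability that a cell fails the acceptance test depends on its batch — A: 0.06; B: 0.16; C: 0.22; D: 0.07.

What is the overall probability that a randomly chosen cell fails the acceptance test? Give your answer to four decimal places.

P(A) = 1 − (0.22 + 0.36 + 0.36) = 0.06.
Summing over the partition,
P(F) = P(F|A)·P(A) + P(F|B)·P(B) + P(F|C)·P(C) + P(F|D)·P(D)
      = 0.06·0.06 + 0.16·0.22 + 0.22·0.36 + 0.07·0.36
      = 0.0036 + 0.0352 + 0.0792 + 0.0252 = 0.1432

0.1432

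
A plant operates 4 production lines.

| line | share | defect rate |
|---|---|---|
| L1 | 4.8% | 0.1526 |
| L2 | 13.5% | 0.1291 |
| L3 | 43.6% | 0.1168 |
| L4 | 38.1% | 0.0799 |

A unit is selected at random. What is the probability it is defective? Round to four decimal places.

Using total probability over the partition,
P(D) = P(D|L1)·P(L1) + P(D|L2)·P(L2) + P(D|L3)·P(L3) + P(D|L4)·P(L4)
      = 0.1526·0.048 + 0.1291·0.135 + 0.1168·0.436 + 0.0799·0.381
      = 0.0073248 + 0.0174285 + 0.0509248 + 0.0304419 = 0.10612

0.1061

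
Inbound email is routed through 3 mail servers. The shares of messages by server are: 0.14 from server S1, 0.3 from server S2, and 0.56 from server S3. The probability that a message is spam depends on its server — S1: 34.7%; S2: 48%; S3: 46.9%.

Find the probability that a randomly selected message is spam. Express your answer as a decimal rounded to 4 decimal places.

Using total probability over the partition,
P(S) = P(S|S1)·P(S1) + P(S|S2)·P(S2) + P(S|S3)·P(S3)
      = 0.347·0.14 + 0.48·0.3 + 0.469·0.56
      = 0.04858 + 0.144 + 0.26264 = 0.45522

0.4552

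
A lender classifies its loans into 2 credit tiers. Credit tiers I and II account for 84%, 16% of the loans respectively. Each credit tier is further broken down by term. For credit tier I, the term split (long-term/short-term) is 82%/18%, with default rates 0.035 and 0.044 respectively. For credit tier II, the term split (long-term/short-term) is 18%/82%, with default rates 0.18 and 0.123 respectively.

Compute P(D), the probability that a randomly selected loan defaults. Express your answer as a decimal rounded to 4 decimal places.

P(D) ≈ 0.0521

P(D|I) = 0.82·0.035 + 0.18·0.044 = 0.0287 + 0.00792 = 0.03662
P(D|II) = 0.18·0.18 + 0.82·0.123 = 0.0324 + 0.10086 = 0.13326
Then overall,
P(D) = 0.84·0.03662 + 0.16·0.13326
      = 0.0307608 + 0.0213216 = 0.0520824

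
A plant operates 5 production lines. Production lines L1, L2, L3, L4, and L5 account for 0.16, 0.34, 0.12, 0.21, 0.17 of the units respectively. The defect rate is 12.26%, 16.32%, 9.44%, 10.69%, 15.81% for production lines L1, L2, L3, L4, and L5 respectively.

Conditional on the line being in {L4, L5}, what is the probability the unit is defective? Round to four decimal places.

Let S = {L4, L5}.
P(S) = 0.21 + 0.17 = 0.38.
P(D ∩ S) = 0.1069·0.21 + 0.1581·0.17 = 0.022449 + 0.026877 = 0.049326.
P(D | S) = 0.049326 / 0.38 = 0.129805…

P(D|S) ≈ 0.1298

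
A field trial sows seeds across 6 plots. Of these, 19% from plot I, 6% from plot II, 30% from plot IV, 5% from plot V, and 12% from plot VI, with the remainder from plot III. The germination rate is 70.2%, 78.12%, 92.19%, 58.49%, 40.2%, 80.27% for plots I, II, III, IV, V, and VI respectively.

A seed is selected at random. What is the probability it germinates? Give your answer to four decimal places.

P(III) = 1 − (0.19 + 0.06 + 0.3 + 0.05 + 0.12) = 0.28.
P(G) = P(G|I)·P(I) + P(G|II)·P(II) + P(G|III)·P(III) + P(G|IV)·P(IV) + P(G|V)·P(V) + P(G|VI)·P(VI)
      = 0.702·0.19 + 0.7812·0.06 + 0.9219·0.28 + 0.5849·0.3 + 0.402·0.05 + 0.8027·0.12
      = 0.13338 + 0.046872 + 0.258132 + 0.17547 + 0.0201 + 0.096324 = 0.730278

P(G) ≈ 0.7303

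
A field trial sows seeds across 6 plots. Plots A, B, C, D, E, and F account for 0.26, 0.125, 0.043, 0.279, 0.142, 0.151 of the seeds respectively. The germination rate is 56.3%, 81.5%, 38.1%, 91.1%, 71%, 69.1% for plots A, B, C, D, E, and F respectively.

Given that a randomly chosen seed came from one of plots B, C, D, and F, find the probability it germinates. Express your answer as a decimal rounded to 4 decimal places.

0.7973

Let S = {B, C, D, F}.
P(S) = 0.125 + 0.043 + 0.279 + 0.151 = 0.598.
P(G ∩ S) = 0.815·0.125 + 0.381·0.043 + 0.911·0.279 + 0.691·0.151 = 0.101875 + 0.016383 + 0.254169 + 0.104341 = 0.476768.
P(G | S) = 0.476768 / 0.598 = 0.797271…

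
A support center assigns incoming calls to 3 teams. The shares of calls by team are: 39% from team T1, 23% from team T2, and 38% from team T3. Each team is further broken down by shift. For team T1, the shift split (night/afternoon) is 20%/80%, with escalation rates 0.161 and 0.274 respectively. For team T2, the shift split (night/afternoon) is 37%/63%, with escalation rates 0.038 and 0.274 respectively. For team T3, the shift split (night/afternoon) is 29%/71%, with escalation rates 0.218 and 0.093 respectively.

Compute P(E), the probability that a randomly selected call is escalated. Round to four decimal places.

0.1901

P(E|T1) = 0.2·0.161 + 0.8·0.274 = 0.0322 + 0.2192 = 0.2514
P(E|T2) = 0.37·0.038 + 0.63·0.274 = 0.01406 + 0.17262 = 0.18668
P(E|T3) = 0.29·0.218 + 0.71·0.093 = 0.06322 + 0.06603 = 0.12925
Then overall,
P(E) = 0.39·0.2514 + 0.23·0.18668 + 0.38·0.12925
      = 0.098046 + 0.0429364 + 0.049115 = 0.1900974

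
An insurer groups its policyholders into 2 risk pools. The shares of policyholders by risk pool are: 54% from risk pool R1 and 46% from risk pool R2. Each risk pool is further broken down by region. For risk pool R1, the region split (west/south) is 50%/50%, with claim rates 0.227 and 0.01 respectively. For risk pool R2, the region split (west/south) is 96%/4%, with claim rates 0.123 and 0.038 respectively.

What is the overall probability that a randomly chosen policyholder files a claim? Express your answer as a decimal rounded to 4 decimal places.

P(C|R1) = 0.5·0.227 + 0.5·0.01 = 0.1135 + 0.005 = 0.1185
P(C|R2) = 0.96·0.123 + 0.04·0.038 = 0.11808 + 0.00152 = 0.1196
By total probability over the outer partition,
P(C) = 0.54·0.1185 + 0.46·0.1196
      = 0.06399 + 0.055016 = 0.119006

0.1190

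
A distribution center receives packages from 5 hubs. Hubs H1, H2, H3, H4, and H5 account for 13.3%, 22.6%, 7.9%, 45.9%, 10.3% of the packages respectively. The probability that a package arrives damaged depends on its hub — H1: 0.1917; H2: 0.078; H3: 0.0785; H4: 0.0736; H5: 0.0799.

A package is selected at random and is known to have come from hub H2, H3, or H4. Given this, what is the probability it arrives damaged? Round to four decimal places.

Let S = {H2, H3, H4}.
P(S) = 0.226 + 0.079 + 0.459 = 0.764.
P(D ∩ S) = 0.078·0.226 + 0.0785·0.079 + 0.0736·0.459 = 0.017628 + 0.0062015 + 0.0337824 = 0.0576119.
P(D | S) = 0.0576119 / 0.764 = 0.075408…

P(D|S) ≈ 0.0754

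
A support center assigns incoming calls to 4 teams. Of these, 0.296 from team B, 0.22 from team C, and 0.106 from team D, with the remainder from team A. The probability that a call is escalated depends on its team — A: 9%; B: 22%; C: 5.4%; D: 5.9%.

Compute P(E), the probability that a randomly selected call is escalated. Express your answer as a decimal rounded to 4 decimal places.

P(A) = 1 − (0.296 + 0.22 + 0.106) = 0.378.
P(E) = P(E|A)·P(A) + P(E|B)·P(B) + P(E|C)·P(C) + P(E|D)·P(D)
      = 0.09·0.378 + 0.22·0.296 + 0.054·0.22 + 0.059·0.106
      = 0.03402 + 0.06512 + 0.01188 + 0.006254 = 0.117274

P(E) ≈ 0.1173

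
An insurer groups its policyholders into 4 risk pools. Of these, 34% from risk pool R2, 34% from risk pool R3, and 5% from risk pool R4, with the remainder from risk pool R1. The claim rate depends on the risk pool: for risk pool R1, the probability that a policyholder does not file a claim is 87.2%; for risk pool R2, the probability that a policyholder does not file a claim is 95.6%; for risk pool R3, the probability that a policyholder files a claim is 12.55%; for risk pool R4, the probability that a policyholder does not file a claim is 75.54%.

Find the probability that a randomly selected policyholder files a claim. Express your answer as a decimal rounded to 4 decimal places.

0.1044

P(R1) = 1 − (0.34 + 0.34 + 0.05) = 0.27.
P(C|R1) = 1 − 0.872 = 0.128.
P(C|R2) = 1 − 0.956 = 0.044.
P(C|R4) = 1 − 0.7554 = 0.2446.
P(C) = P(C|R1)·P(R1) + P(C|R2)·P(R2) + P(C|R3)·P(R3) + P(C|R4)·P(R4)
      = 0.128·0.27 + 0.044·0.34 + 0.1255·0.34 + 0.2446·0.05
      = 0.03456 + 0.01496 + 0.04267 + 0.01223 = 0.10442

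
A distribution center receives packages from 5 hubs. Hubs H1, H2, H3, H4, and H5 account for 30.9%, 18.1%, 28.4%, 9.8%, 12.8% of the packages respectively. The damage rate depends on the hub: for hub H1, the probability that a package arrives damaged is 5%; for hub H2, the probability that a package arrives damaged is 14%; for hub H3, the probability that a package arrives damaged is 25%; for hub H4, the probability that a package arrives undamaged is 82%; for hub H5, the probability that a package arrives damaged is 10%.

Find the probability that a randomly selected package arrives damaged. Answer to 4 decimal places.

P(D) ≈ 0.1422

P(D|H4) = 1 − 0.82 = 0.18.
P(D) = P(D|H1)·P(H1) + P(D|H2)·P(H2) + P(D|H3)·P(H3) + P(D|H4)·P(H4) + P(D|H5)·P(H5)
      = 0.05·0.309 + 0.14·0.181 + 0.25·0.284 + 0.18·0.098 + 0.1·0.128
      = 0.01545 + 0.02534 + 0.071 + 0.01764 + 0.0128 = 0.14223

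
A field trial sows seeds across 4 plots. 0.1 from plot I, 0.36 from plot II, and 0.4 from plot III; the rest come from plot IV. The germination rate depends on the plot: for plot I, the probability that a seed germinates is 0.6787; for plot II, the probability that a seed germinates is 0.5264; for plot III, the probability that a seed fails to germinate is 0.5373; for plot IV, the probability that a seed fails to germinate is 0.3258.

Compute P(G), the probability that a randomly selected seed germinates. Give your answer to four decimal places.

P(IV) = 1 − (0.1 + 0.36 + 0.4) = 0.14.
P(G|III) = 1 − 0.5373 = 0.4627.
P(G|IV) = 1 − 0.3258 = 0.6742.
P(G) = P(G|I)·P(I) + P(G|II)·P(II) + P(G|III)·P(III) + P(G|IV)·P(IV)
      = 0.6787·0.1 + 0.5264·0.36 + 0.4627·0.4 + 0.6742·0.14
      = 0.06787 + 0.189504 + 0.18508 + 0.094388 = 0.536842

0.5368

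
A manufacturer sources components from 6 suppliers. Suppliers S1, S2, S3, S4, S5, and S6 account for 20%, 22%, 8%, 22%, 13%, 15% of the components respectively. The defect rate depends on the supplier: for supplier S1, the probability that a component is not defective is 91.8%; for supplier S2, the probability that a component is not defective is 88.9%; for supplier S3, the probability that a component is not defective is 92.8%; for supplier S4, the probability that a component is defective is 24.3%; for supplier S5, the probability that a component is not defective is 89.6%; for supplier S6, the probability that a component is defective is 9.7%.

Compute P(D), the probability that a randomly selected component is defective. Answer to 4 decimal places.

P(D|S1) = 1 − 0.918 = 0.082.
P(D|S2) = 1 − 0.889 = 0.111.
P(D|S3) = 1 − 0.928 = 0.072.
P(D|S5) = 1 − 0.896 = 0.104.
P(D) = P(D|S1)·P(S1) + P(D|S2)·P(S2) + P(D|S3)·P(S3) + P(D|S4)·P(S4) + P(D|S5)·P(S5) + P(D|S6)·P(S6)
      = 0.082·0.2 + 0.111·0.22 + 0.072·0.08 + 0.243·0.22 + 0.104·0.13 + 0.097·0.15
      = 0.0164 + 0.02442 + 0.00576 + 0.05346 + 0.01352 + 0.01455 = 0.12811

P(D) ≈ 0.1281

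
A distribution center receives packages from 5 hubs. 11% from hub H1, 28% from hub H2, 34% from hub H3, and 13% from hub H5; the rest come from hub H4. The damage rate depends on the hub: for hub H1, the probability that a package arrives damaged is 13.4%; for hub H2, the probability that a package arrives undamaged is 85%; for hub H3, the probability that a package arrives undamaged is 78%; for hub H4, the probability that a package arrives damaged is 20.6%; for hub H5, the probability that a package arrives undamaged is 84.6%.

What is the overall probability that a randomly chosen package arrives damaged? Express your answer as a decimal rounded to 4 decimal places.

P(H4) = 1 − (0.11 + 0.28 + 0.34 + 0.13) = 0.14.
P(D|H2) = 1 − 0.85 = 0.15.
P(D|H3) = 1 − 0.78 = 0.22.
P(D|H5) = 1 − 0.846 = 0.154.
By the law of total probability,
P(D) = P(D|H1)·P(H1) + P(D|H2)·P(H2) + P(D|H3)·P(H3) + P(D|H4)·P(H4) + P(D|H5)·P(H5)
      = 0.134·0.11 + 0.15·0.28 + 0.22·0.34 + 0.206·0.14 + 0.154·0.13
      = 0.01474 + 0.042 + 0.0748 + 0.02884 + 0.02002 = 0.1804

0.1804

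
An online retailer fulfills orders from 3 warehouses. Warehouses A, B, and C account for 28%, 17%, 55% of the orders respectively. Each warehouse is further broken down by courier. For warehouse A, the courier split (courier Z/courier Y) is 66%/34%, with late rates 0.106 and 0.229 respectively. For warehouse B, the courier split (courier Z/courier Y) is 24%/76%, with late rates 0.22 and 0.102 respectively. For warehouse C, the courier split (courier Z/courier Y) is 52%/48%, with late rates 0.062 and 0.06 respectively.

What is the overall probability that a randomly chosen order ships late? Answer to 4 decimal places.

P(L|A) = 0.66·0.106 + 0.34·0.229 = 0.06996 + 0.07786 = 0.14782
P(L|B) = 0.24·0.22 + 0.76·0.102 = 0.0528 + 0.07752 = 0.13032
P(L|C) = 0.52·0.062 + 0.48·0.06 = 0.03224 + 0.0288 = 0.06104
By total probability over the outer partition,
P(L) = 0.28·0.14782 + 0.17·0.13032 + 0.55·0.06104
      = 0.0413896 + 0.0221544 + 0.033572 = 0.097116

P(L) ≈ 0.0971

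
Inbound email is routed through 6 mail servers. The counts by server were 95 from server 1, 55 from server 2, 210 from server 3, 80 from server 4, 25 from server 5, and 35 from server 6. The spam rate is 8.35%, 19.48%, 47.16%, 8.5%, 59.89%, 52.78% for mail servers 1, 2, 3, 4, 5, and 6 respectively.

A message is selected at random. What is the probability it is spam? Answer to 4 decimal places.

P(S) ≈ 0.3159

Total: 95 + 55 + 210 + 80 + 25 + 35 = 500.
P(1) = 95/500 = 0.19. P(2) = 55/500 = 0.11. P(3) = 210/500 = 0.42. P(4) = 80/500 = 0.16. P(5) = 25/500 = 0.05. P(6) = 35/500 = 0.07.
P(S) = P(S|1)·P(1) + P(S|2)·P(2) + P(S|3)·P(3) + P(S|4)·P(4) + P(S|5)·P(5) + P(S|6)·P(6)
      = 0.0835·0.19 + 0.1948·0.11 + 0.4716·0.42 + 0.085·0.16 + 0.5989·0.05 + 0.5278·0.07
      = 0.015865 + 0.021428 + 0.198072 + 0.0136 + 0.029945 + 0.036946 = 0.315856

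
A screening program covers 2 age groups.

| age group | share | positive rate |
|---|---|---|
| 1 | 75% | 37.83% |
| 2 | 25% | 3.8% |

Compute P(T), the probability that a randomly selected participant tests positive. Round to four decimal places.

P(T) = P(T|1)·P(1) + P(T|2)·P(2)
      = 0.3783·0.75 + 0.038·0.25
      = 0.283725 + 0.0095 = 0.293225

P(T) ≈ 0.2932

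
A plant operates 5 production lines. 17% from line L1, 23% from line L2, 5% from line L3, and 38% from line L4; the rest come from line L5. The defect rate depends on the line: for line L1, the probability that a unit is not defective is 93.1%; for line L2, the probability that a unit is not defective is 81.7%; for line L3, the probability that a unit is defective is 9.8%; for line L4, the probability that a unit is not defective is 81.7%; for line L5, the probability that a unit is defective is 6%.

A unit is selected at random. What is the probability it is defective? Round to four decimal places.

0.1385

P(L5) = 1 − (0.17 + 0.23 + 0.05 + 0.38) = 0.17.
P(D|L1) = 1 − 0.931 = 0.069.
P(D|L2) = 1 − 0.817 = 0.183.
P(D|L4) = 1 − 0.817 = 0.183.
Using total probability over the partition,
P(D) = P(D|L1)·P(L1) + P(D|L2)·P(L2) + P(D|L3)·P(L3) + P(D|L4)·P(L4) + P(D|L5)·P(L5)
      = 0.069·0.17 + 0.183·0.23 + 0.098·0.05 + 0.183·0.38 + 0.06·0.17
      = 0.01173 + 0.04209 + 0.0049 + 0.06954 + 0.0102 = 0.13846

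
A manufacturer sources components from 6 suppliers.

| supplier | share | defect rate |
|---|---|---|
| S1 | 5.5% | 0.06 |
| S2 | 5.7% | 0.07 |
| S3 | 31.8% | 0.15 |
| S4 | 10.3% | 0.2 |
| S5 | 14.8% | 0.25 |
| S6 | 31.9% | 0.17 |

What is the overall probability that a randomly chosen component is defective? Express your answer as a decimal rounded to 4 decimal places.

P(D) = P(D|S1)·P(S1) + P(D|S2)·P(S2) + P(D|S3)·P(S3) + P(D|S4)·P(S4) + P(D|S5)·P(S5) + P(D|S6)·P(S6)
      = 0.06·0.055 + 0.07·0.057 + 0.15·0.318 + 0.2·0.103 + 0.25·0.148 + 0.17·0.319
      = 0.0033 + 0.00399 + 0.0477 + 0.0206 + 0.037 + 0.05423 = 0.16682

0.1668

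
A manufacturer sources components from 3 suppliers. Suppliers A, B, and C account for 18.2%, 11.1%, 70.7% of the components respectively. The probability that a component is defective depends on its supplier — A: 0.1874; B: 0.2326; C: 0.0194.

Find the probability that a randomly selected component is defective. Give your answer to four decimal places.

By the law of total probability,
P(D) = P(D|A)·P(A) + P(D|B)·P(B) + P(D|C)·P(C)
      = 0.1874·0.182 + 0.2326·0.111 + 0.0194·0.707
      = 0.0341068 + 0.0258186 + 0.0137158 = 0.0736412

P(D) ≈ 0.0736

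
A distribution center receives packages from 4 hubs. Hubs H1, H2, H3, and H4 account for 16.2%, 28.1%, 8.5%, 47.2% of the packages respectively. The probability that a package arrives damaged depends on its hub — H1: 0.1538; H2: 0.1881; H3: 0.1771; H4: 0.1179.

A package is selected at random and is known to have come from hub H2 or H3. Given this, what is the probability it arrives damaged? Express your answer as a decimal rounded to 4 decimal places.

Let S = {H2, H3}.
P(S) = 0.281 + 0.085 = 0.366.
P(D ∩ S) = 0.1881·0.281 + 0.1771·0.085 = 0.0528561 + 0.0150535 = 0.0679096.
P(D | S) = 0.0679096 / 0.366 = 0.185545…

P(D|S) ≈ 0.1855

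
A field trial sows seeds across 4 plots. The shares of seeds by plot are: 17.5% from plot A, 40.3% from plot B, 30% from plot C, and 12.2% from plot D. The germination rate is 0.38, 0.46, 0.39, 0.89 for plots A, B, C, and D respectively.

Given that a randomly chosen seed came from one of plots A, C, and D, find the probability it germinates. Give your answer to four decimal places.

0.4892

Let S = {A, C, D}.
P(S) = 0.175 + 0.3 + 0.122 = 0.597.
P(G ∩ S) = 0.38·0.175 + 0.39·0.3 + 0.89·0.122 = 0.0665 + 0.117 + 0.10858 = 0.29208.
P(G | S) = 0.29208 / 0.597 = 0.489246…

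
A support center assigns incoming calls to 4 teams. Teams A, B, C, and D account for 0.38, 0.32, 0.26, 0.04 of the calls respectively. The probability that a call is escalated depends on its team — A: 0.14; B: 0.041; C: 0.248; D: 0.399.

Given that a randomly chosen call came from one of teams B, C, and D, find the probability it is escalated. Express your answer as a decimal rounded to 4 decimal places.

0.1509

Let S = {B, C, D}.
P(S) = 0.32 + 0.26 + 0.04 = 0.62.
P(E ∩ S) = 0.041·0.32 + 0.248·0.26 + 0.399·0.04 = 0.01312 + 0.06448 + 0.01596 = 0.09356.
P(E | S) = 0.09356 / 0.62 = 0.150903…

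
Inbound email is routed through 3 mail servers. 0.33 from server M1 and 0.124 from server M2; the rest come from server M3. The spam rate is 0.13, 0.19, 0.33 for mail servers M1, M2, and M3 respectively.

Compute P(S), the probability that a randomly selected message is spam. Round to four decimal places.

P(S) ≈ 0.2466

P(M3) = 1 − (0.33 + 0.124) = 0.546.
Summing over the partition,
P(S) = P(S|M1)·P(M1) + P(S|M2)·P(M2) + P(S|M3)·P(M3)
      = 0.13·0.33 + 0.19·0.124 + 0.33·0.546
      = 0.0429 + 0.02356 + 0.18018 = 0.24664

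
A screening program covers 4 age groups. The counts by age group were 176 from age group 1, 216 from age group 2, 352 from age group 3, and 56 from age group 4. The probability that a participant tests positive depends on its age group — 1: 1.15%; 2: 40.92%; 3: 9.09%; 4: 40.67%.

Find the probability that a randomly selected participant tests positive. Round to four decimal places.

Total: 176 + 216 + 352 + 56 = 800.
P(1) = 176/800 = 0.22. P(2) = 216/800 = 0.27. P(3) = 352/800 = 0.44. P(4) = 56/800 = 0.07.
P(T) = P(T|1)·P(1) + P(T|2)·P(2) + P(T|3)·P(3) + P(T|4)·P(4)
      = 0.0115·0.22 + 0.4092·0.27 + 0.0909·0.44 + 0.4067·0.07
      = 0.00253 + 0.110484 + 0.039996 + 0.028469 = 0.181479

P(T) ≈ 0.1815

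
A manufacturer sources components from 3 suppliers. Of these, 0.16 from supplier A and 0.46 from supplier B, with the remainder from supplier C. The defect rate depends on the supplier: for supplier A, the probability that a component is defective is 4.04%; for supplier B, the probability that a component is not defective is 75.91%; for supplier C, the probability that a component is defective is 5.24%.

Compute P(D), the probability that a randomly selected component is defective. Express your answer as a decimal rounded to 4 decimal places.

P(C) = 1 − (0.16 + 0.46) = 0.38.
P(D|B) = 1 − 0.7591 = 0.2409.
P(D) = P(D|A)·P(A) + P(D|B)·P(B) + P(D|C)·P(C)
      = 0.0404·0.16 + 0.2409·0.46 + 0.0524·0.38
      = 0.006464 + 0.110814 + 0.019912 = 0.13719

0.1372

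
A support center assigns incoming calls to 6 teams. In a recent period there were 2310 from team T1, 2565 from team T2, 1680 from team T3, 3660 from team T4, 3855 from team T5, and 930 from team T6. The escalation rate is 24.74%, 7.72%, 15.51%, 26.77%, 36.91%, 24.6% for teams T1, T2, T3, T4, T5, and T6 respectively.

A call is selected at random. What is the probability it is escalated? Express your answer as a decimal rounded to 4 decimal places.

P(E) ≈ 0.2441

Total: 2310 + 2565 + 1680 + 3660 + 3855 + 930 = 15000.
P(T1) = 2310/15000 = 0.154. P(T2) = 2565/15000 = 0.171. P(T3) = 1680/15000 = 0.112. P(T4) = 3660/15000 = 0.244. P(T5) = 3855/15000 = 0.257. P(T6) = 930/15000 = 0.062.
Summing over the partition,
P(E) = P(E|T1)·P(T1) + P(E|T2)·P(T2) + P(E|T3)·P(T3) + P(E|T4)·P(T4) + P(E|T5)·P(T5) + P(E|T6)·P(T6)
      = 0.2474·0.154 + 0.0772·0.171 + 0.1551·0.112 + 0.2677·0.244 + 0.3691·0.257 + 0.246·0.062
      = 0.0380996 + 0.0132012 + 0.0173712 + 0.0653188 + 0.0948587 + 0.015252 = 0.2441015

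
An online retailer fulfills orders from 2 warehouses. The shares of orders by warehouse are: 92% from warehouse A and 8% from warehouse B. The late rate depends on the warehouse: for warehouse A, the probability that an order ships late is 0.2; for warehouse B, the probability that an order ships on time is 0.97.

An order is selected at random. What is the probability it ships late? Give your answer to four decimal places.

P(L) ≈ 0.1864

P(L|B) = 1 − 0.97 = 0.03.
Summing over the partition,
P(L) = P(L|A)·P(A) + P(L|B)·P(B)
      = 0.2·0.92 + 0.03·0.08
      = 0.184 + 0.0024 = 0.1864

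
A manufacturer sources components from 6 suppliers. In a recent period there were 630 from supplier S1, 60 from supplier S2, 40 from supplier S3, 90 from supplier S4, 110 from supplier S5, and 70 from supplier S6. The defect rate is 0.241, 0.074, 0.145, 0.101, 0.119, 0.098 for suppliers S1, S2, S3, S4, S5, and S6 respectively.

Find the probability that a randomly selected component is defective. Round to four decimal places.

Total: 630 + 60 + 40 + 90 + 110 + 70 = 1000.
P(S1) = 630/1000 = 0.63. P(S2) = 60/1000 = 0.06. P(S3) = 40/1000 = 0.04. P(S4) = 90/1000 = 0.09. P(S5) = 110/1000 = 0.11. P(S6) = 70/1000 = 0.07.
Summing over the partition,
P(D) = P(D|S1)·P(S1) + P(D|S2)·P(S2) + P(D|S3)·P(S3) + P(D|S4)·P(S4) + P(D|S5)·P(S5) + P(D|S6)·P(S6)
      = 0.241·0.63 + 0.074·0.06 + 0.145·0.04 + 0.101·0.09 + 0.119·0.11 + 0.098·0.07
      = 0.15183 + 0.00444 + 0.0058 + 0.00909 + 0.01309 + 0.00686 = 0.19111

0.1911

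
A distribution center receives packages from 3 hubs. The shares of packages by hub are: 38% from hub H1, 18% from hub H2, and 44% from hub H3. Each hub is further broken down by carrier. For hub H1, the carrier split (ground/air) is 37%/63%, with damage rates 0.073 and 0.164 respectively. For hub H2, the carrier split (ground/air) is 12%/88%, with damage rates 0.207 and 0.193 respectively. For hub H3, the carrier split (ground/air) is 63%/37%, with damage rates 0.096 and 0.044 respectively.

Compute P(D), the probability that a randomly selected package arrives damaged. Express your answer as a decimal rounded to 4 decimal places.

P(D|H1) = 0.37·0.073 + 0.63·0.164 = 0.02701 + 0.10332 = 0.13033
P(D|H2) = 0.12·0.207 + 0.88·0.193 = 0.02484 + 0.16984 = 0.19468
P(D|H3) = 0.63·0.096 + 0.37·0.044 = 0.06048 + 0.01628 = 0.07676
By total probability over the outer partition,
P(D) = 0.38·0.13033 + 0.18·0.19468 + 0.44·0.07676
      = 0.0495254 + 0.0350424 + 0.0337744 = 0.1183422

P(D) ≈ 0.1183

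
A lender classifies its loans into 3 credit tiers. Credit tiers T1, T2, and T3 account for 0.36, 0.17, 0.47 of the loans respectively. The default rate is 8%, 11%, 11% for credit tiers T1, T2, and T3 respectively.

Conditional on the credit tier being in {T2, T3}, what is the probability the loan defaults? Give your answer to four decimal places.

P(D|S) ≈ 0.1100

Let S = {T2, T3}.
P(S) = 0.17 + 0.47 = 0.64.
P(D ∩ S) = 0.11·0.17 + 0.11·0.47 = 0.0187 + 0.0517 = 0.0704.
P(D | S) = 0.0704 / 0.64 = 0.110000…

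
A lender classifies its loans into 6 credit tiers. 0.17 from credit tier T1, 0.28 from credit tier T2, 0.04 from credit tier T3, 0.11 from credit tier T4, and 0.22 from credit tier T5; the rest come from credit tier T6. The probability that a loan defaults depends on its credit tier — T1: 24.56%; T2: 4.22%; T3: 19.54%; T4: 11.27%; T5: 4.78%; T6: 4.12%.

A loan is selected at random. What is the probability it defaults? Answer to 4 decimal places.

P(T6) = 1 − (0.17 + 0.28 + 0.04 + 0.11 + 0.22) = 0.18.
By the law of total probability,
P(D) = P(D|T1)·P(T1) + P(D|T2)·P(T2) + P(D|T3)·P(T3) + P(D|T4)·P(T4) + P(D|T5)·P(T5) + P(D|T6)·P(T6)
      = 0.2456·0.17 + 0.0422·0.28 + 0.1954·0.04 + 0.1127·0.11 + 0.0478·0.22 + 0.0412·0.18
      = 0.041752 + 0.011816 + 0.007816 + 0.012397 + 0.010516 + 0.007416 = 0.091713

P(D) ≈ 0.0917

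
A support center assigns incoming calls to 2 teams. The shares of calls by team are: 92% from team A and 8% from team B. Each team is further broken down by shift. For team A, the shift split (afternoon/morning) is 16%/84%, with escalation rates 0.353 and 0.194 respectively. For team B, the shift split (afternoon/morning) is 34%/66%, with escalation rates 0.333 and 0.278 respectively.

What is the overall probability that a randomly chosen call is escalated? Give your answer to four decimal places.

0.2256

P(E|A) = 0.16·0.353 + 0.84·0.194 = 0.05648 + 0.16296 = 0.21944
P(E|B) = 0.34·0.333 + 0.66·0.278 = 0.11322 + 0.18348 = 0.2967
By total probability over the outer partition,
P(E) = 0.92·0.21944 + 0.08·0.2967
      = 0.2018848 + 0.023736 = 0.2256208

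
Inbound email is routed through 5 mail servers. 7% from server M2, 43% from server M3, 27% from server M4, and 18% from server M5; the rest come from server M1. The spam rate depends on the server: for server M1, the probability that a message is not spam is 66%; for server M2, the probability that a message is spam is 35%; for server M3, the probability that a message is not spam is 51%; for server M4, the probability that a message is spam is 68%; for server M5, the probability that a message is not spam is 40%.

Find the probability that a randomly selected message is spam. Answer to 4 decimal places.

0.5438

P(M1) = 1 − (0.07 + 0.43 + 0.27 + 0.18) = 0.05.
P(S|M1) = 1 − 0.66 = 0.34.
P(S|M3) = 1 − 0.51 = 0.49.
P(S|M5) = 1 − 0.4 = 0.6.
Using total probability over the partition,
P(S) = P(S|M1)·P(M1) + P(S|M2)·P(M2) + P(S|M3)·P(M3) + P(S|M4)·P(M4) + P(S|M5)·P(M5)
      = 0.34·0.05 + 0.35·0.07 + 0.49·0.43 + 0.68·0.27 + 0.6·0.18
      = 0.017 + 0.0245 + 0.2107 + 0.1836 + 0.108 = 0.5438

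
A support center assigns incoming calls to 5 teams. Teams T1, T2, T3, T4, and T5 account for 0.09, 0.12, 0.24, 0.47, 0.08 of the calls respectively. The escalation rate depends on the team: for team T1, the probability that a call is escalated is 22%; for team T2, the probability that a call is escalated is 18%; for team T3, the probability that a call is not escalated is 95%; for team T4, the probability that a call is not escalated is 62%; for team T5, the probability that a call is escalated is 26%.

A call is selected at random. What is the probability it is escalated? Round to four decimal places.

P(E|T3) = 1 − 0.95 = 0.05.
P(E|T4) = 1 − 0.62 = 0.38.
P(E) = P(E|T1)·P(T1) + P(E|T2)·P(T2) + P(E|T3)·P(T3) + P(E|T4)·P(T4) + P(E|T5)·P(T5)
      = 0.22·0.09 + 0.18·0.12 + 0.05·0.24 + 0.38·0.47 + 0.26·0.08
      = 0.0198 + 0.0216 + 0.012 + 0.1786 + 0.0208 = 0.2528

0.2528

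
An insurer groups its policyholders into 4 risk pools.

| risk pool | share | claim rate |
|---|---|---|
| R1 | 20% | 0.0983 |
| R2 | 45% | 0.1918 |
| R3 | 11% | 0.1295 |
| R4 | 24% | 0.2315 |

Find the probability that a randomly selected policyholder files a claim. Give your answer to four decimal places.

P(C) = P(C|R1)·P(R1) + P(C|R2)·P(R2) + P(C|R3)·P(R3) + P(C|R4)·P(R4)
      = 0.0983·0.2 + 0.1918·0.45 + 0.1295·0.11 + 0.2315·0.24
      = 0.01966 + 0.08631 + 0.014245 + 0.05556 = 0.175775

0.1758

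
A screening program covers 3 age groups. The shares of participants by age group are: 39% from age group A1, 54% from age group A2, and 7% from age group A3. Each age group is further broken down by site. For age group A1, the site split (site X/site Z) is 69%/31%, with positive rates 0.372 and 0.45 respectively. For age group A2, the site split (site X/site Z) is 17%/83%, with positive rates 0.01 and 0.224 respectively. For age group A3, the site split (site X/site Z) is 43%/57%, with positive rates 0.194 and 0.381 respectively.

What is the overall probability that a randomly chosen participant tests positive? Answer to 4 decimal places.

P(T) ≈ 0.2769

P(T|A1) = 0.69·0.372 + 0.31·0.45 = 0.25668 + 0.1395 = 0.39618
P(T|A2) = 0.17·0.01 + 0.83·0.224 = 0.0017 + 0.18592 = 0.18762
P(T|A3) = 0.43·0.194 + 0.57·0.381 = 0.08342 + 0.21717 = 0.30059
By total probability over the outer partition,
P(T) = 0.39·0.39618 + 0.54·0.18762 + 0.07·0.30059
      = 0.1545102 + 0.1013148 + 0.0210413 = 0.2768663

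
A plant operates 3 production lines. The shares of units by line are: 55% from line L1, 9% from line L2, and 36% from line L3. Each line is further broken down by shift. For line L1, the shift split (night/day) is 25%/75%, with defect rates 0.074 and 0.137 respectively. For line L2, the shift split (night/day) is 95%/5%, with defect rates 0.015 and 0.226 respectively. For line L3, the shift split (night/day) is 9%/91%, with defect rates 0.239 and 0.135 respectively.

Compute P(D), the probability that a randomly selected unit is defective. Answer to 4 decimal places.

P(D|L1) = 0.25·0.074 + 0.75·0.137 = 0.0185 + 0.10275 = 0.12125
P(D|L2) = 0.95·0.015 + 0.05·0.226 = 0.01425 + 0.0113 = 0.02555
P(D|L3) = 0.09·0.239 + 0.91·0.135 = 0.02151 + 0.12285 = 0.14436
By total probability over the outer partition,
P(D) = 0.55·0.12125 + 0.09·0.02555 + 0.36·0.14436
      = 0.0666875 + 0.0022995 + 0.0519696 = 0.1209566

P(D) ≈ 0.1210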